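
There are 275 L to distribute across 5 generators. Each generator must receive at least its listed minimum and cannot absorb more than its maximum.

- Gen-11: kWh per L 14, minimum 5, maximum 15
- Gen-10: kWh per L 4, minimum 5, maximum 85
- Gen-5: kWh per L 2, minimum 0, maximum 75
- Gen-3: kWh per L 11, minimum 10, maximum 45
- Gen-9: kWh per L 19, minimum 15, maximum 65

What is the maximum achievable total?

2410

Meeting every minimum uses 5+5+0+10+15 = 35 L, leaving 240.
Rank by kWh per L: Gen-9 19 > Gen-11 14 > Gen-3 11 > Gen-10 4 > Gen-5 2.
Give Gen-9 50 more to hit its cap of 65 ; 190 left.
Give Gen-11 10 more to hit its cap of 15 ; 180 left.
Gen-3: +35 to 45 (cap) ; 145 left.
Gen-10: +80 to 85 (cap) ; 65 left.
Gen-5 has room for 75 more but only 65 remain, so it gets 65.
Total = 14×15 + 4×85 + 2×65 + 11×45 + 19×65 = 2410.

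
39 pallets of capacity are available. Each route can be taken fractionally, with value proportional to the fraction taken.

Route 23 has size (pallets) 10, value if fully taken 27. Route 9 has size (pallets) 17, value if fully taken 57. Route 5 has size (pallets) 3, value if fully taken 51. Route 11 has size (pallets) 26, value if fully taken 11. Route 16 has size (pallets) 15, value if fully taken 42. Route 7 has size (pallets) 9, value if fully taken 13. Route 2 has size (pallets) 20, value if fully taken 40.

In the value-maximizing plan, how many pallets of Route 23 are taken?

Sort by value density: Route 5 51/3≈17, Route 9 57/17≈3.35, Route 16 42/15≈2.8, Route 23 27/10≈2.7, Route 2 40/20≈2, Route 7 13/9≈1.44, Route 11 11/26≈0.423.
Route 5: take in full, 3 pallets for value 51 → 36 left.
Route 9: take in full, 17 pallets for value 57 → 19 left.
All 15 pallets of Route 16 fit (value 42) → 4 remain.
4 pallets left: a 4/10 share of Route 23 gives 27×4/10 = 10.8.

4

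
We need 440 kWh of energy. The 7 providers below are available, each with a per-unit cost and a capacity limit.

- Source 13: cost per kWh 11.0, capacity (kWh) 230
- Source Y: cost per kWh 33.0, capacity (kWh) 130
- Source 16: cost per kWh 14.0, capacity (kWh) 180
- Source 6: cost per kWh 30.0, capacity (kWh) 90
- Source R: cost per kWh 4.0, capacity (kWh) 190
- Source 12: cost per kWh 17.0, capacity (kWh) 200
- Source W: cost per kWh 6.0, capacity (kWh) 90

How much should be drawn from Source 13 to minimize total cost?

160

Cheapest first:
Source R at 4.0: take all 190 kWh — 250 still needed.
Source W (6.0): use full 90 — 160 kWh to go.
Source 13 at 11.0: take 160 of its 230 — requirement met.
Source 16, Source 12, Source 6, Source Y: unused.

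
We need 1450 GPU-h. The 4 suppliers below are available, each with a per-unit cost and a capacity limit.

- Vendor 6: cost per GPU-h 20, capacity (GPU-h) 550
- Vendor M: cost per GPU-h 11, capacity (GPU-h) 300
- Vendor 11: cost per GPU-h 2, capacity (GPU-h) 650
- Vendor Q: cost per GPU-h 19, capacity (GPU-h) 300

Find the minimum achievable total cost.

Fill from the cheapest supplier first.
Vendor 11 at 2: take all 650 GPU-h → 800 still needed.
Vendor M (11): use full 300 → 500 GPU-h to go.
Take 300 from Vendor Q at 19 → need 200 more.
Vendor 6 at 20: take 200 of its 550 → requirement met.
Cost = 650×2 + 300×11 + 300×19 + 200×20 = 14300.

14300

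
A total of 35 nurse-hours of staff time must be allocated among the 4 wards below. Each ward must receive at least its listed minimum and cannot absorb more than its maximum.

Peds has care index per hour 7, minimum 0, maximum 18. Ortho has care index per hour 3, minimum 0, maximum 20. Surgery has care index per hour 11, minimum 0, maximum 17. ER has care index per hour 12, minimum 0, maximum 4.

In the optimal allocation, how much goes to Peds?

Meeting every minimum uses 0+0+0+0 = 0 nurse-hours, leaving 35.
Order the wards by care index per hour: ER 12 > Surgery 11 > Peds 7 > Ortho 3.
ER takes 4 more to reach its cap of 4 → 31 left.
Surgery takes 17 more to reach its cap of 17 → 14 left.
Peds has room for 18 more but only 14 remain, so it gets 14.

14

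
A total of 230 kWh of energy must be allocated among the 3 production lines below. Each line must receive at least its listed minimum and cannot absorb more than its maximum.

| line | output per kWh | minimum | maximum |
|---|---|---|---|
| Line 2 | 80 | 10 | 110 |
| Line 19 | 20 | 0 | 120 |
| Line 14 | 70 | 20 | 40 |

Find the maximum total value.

13200

Meeting every minimum uses 10+0+20 = 30 kWh, leaving 200.
Highest output per kWh first: Line 2 80 > Line 14 70 > Line 19 20.
Line 2 takes 100 more to reach its cap of 110 → 100 left.
Line 14: +20 to 40 (cap) → 80 left.
Line 19 has room for 120 more but only 80 remain, so it gets 80.
Total = 80×110 + 20×80 + 70×40 = 13200.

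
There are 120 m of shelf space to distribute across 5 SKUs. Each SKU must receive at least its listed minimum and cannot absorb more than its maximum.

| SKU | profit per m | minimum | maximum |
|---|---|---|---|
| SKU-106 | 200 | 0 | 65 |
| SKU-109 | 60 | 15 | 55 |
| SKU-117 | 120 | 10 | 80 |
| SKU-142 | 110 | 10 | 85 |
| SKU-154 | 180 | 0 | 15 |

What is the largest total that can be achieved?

Meeting every minimum uses 0+15+10+10+0 = 35 m, leaving 85.
Order the SKUs by profit per m: SKU-106 200 > SKU-154 180 > SKU-117 120 > SKU-142 110 > SKU-109 60.
SKU-106 takes 65 more to reach its cap of 65 — 20 left.
Give SKU-154 15 more to hit its cap of 15 — 5 left.
SKU-117: +5 (room for 70) → 15. Pool exhausted.
Total = 200×65 + 60×15 + 120×15 + 110×10 + 180×15 = 19500.

19500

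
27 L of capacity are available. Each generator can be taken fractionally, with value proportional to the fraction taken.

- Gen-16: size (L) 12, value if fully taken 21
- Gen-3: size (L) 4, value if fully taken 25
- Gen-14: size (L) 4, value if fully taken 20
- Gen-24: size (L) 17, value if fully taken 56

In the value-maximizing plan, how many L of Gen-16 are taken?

Sort by value density: Gen-3 25/4≈6.25, Gen-14 20/4≈5, Gen-24 56/17≈3.29, Gen-16 21/12≈1.75.
Take all of Gen-3 (4 L, value 25) — 23 L left.
Gen-14: take in full, 4 L for value 20 — 19 left.
Gen-24: take in full, 17 L for value 56 — 2 left.
2 L left: a 2/12 share of Gen-16 gives 21×2/12 = 3.5.

2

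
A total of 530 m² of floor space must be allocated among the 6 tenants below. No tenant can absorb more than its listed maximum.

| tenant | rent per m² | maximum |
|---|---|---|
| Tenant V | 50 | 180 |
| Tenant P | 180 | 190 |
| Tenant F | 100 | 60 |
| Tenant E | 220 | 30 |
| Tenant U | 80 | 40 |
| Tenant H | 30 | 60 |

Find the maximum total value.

Order the tenants by rent per m²: Tenant E 220 > Tenant P 180 > Tenant F 100 > Tenant U 80 > Tenant V 50 > Tenant H 30.
Tenant E: +30 to 30 (cap) — 500 left.
Tenant P: +190 to 190 (cap) — 310 left.
Tenant F: +60 to 60 (cap) — 250 left.
Tenant U: +40 to 40 (cap) — 210 left.
Tenant V takes 180 to reach its cap of 180 — 30 left.
Only 30 left; Tenant H takes them to reach 30.
Total = 50×180 + 180×190 + 100×60 + 220×30 + 80×40 + 30×30 = 59900.

59900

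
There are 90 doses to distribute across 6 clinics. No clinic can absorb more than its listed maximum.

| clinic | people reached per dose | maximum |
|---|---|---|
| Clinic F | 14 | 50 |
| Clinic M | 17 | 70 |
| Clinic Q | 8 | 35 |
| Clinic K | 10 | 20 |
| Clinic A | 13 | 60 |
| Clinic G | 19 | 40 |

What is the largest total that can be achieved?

Highest people reached per dose first: Clinic G 19 > Clinic M 17 > Clinic F 14 > Clinic A 13 > Clinic K 10 > Clinic Q 8.
Clinic G takes 40 to reach its cap of 40 — 50 left.
Clinic M has room for 70 but only 50 remain, so it gets 50.
Total = 17×50 + 19×40 = 1610.

1610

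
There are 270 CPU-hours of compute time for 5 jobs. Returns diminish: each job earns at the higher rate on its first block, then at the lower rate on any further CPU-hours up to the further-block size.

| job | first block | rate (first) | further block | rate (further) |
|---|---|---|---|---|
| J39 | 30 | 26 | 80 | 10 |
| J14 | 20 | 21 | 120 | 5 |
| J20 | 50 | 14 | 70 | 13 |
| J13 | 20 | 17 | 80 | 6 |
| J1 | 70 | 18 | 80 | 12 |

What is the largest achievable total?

4530

Rank every tier by rate: J39/T1 26 > J14/T1 21 > J1/T1 18 > J13/T1 17 > J20/T1 14 > J20/T2 13 > J1/T2 12 > J39/T2 10 > J13/T2 6 > J14/T2 5.
Fill J39 T1 block (30 at 26) ; 240 left.
J14/T1 (21): +20 ; 220 left.
J1/T1 (18): +70 ; 150 left.
J13 T1 at 17: fill all 20 ; 130 left.
J20 T1 at 14: fill all 50 ; 80 left.
Fill J20 T2 block (70 at 13) ; 10 left.
J1/T2: +10 of 80 at 12; pool empty.
Total = 26×30 + 21×20 + 18×70 + 17×20 + 14×50 + 13×70 + 12×10 = 4530.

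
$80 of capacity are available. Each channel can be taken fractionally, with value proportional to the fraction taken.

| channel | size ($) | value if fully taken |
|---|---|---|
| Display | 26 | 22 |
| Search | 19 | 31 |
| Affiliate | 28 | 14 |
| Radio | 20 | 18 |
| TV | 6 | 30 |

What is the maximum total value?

Rank by value-to-size ratio: TV 30/6≈5, Search 31/19≈1.63, Radio 18/20≈0.9, Display 22/26≈0.846, Affiliate 14/28≈0.5.
All 6 $ of TV fit (value 30) — 74 remain.
All 19 $ of Search fit (value 31) — 55 remain.
Take all of Radio (20 $, value 18) — 35 $ left.
Display: take in full, 26 $ for value 22 — 9 left.
Only 9 $ remain; take 9/28 of Affiliate for value 14×9/28 = 4.5.
Total value = 105.5.

105.5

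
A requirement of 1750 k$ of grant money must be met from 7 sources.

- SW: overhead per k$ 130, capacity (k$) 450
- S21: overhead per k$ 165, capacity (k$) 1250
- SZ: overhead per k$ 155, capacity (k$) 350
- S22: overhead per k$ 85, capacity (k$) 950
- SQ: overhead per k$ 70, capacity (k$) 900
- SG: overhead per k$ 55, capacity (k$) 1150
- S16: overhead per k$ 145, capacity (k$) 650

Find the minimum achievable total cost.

105250

Fill from the cheapest source first.
SG at 55: take all 1150 k$ ; 600 still needed.
SQ at 70: take 600 of its 900 ; requirement met.
S22, SW, S16, SZ, S21: unused.
Cost = 1150×55 + 600×70 = 105250.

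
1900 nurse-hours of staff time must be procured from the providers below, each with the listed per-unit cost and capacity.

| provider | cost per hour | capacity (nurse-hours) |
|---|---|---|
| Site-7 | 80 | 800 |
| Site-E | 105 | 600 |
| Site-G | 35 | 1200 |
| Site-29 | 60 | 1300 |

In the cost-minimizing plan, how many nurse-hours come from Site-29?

700

Use providers in increasing cost order.
Take 1200 from Site-G at 35 — need 700 more.
Site-29 (60): take the remaining 700 — done.
Site-7, Site-E: unused.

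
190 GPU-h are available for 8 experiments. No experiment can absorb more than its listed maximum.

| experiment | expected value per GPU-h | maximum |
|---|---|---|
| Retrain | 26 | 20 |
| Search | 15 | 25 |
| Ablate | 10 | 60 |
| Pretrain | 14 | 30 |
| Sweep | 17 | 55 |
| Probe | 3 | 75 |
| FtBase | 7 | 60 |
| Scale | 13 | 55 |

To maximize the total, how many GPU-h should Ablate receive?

Rank by expected value per GPU-h: Retrain 26 > Sweep 17 > Search 15 > Pretrain 14 > Scale 13 > Ablate 10 > FtBase 7 > Probe 3.
Retrain: +20 to 20 (cap) ; 170 left.
Sweep takes 55 to reach its cap of 55 ; 115 left.
Search: +25 to 25 (cap) ; 90 left.
Give Pretrain 30 to hit its cap of 30 ; 60 left.
Scale: +55 to 55 (cap) ; 5 left.
Only 5 left; Ablate takes them to reach 5.

5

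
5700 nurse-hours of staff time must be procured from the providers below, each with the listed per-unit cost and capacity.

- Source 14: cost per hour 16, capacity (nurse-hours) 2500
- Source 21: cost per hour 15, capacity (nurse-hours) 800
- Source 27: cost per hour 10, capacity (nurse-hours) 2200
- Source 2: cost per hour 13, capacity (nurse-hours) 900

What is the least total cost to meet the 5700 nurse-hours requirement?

74500

Use providers in increasing cost order.
Take 2200 from Source 27 at 10 ; need 3500 more.
Source 2 at 13: take all 900 nurse-hours ; 2600 still needed.
Source 21 at 15: take all 800 nurse-hours ; 1800 still needed.
Take 1800 from Source 14 at 16 to finish.
Cost = 2200×10 + 900×13 + 800×15 + 1800×16 = 74500.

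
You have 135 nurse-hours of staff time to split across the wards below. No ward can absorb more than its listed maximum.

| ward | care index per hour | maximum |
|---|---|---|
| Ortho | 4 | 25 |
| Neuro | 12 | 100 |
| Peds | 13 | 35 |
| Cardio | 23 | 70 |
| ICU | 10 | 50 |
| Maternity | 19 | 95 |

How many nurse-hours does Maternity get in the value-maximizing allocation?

65

Order the wards by care index per hour: Cardio 23 > Maternity 19 > Peds 13 > Neuro 12 > ICU 10 > Ortho 4.
Cardio takes 70 to reach its cap of 70 ; 65 left.
Maternity has room for 95 but only 65 remain, so it gets 65.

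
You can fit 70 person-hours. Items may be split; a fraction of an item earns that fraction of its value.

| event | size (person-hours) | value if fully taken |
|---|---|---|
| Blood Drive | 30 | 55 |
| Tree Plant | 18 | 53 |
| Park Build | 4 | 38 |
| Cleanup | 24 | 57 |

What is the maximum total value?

Best value per unit of size first: Park Build 38/4≈9.5, Tree Plant 53/18≈2.94, Cleanup 57/24≈2.38, Blood Drive 55/30≈1.83.
Take all of Park Build (4 person-hours, value 38) — 66 person-hours left.
All 18 person-hours of Tree Plant fit (value 53) — 48 remain.
Cleanup: take in full, 24 person-hours for value 57 — 24 left.
Fill the last 24 person-hours with part of Blood Drive: 24/30 of it earns 44.
Total value = 192.

192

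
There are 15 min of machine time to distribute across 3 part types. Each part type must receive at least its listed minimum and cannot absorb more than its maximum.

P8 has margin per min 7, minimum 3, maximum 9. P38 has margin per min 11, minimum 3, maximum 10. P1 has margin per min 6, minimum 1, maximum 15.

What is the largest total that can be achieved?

144

Meeting every minimum uses 3+3+1 = 7 min, leaving 8.
Order the part types by margin per min: P38 11 > P8 7 > P1 6.
P38: +7 to 10 (cap) ; 1 left.
Only 1 left; P8 takes them to reach 4.
Total = 7×4 + 11×10 + 6×1 = 144.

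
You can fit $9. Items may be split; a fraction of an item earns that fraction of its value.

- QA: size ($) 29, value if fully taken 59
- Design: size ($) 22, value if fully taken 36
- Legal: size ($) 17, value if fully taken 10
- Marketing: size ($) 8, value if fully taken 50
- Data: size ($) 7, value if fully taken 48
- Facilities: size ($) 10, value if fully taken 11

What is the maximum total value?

Sort by value density: Data 48/7≈6.86, Marketing 50/8≈6.25, QA 59/29≈2.03, Design 36/22≈1.64, Facilities 11/10≈1.1, Legal 10/17≈0.588.
Take all of Data (7 $, value 48) ; 2 $ left.
2 $ left: a 2/8 share of Marketing gives 50×2/8 = 12.5.
Total value = 60.5.

60.5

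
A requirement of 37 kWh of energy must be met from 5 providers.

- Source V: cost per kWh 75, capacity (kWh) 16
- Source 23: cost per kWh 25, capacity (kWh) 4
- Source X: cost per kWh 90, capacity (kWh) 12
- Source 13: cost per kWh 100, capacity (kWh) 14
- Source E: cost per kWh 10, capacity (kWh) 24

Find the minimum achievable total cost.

Fill from the cheapest provider first.
Take 24 from Source E at 10 ; need 13 more.
Source 23 (25): use full 4 ; 9 kWh to go.
Source V (75): take the remaining 9 ; done.
Source X, Source 13: unused.
Cost = 24×10 + 4×25 + 9×75 = 1015.

1015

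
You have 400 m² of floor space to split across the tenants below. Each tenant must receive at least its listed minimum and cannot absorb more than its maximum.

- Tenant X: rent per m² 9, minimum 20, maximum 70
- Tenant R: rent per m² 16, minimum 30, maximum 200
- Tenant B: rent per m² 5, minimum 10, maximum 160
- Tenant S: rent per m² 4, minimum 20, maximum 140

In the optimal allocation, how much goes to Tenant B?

110

Meeting every minimum uses 20+30+10+20 = 80 m², leaving 320.
Order the tenants by rent per m²: Tenant R 16 > Tenant X 9 > Tenant B 5 > Tenant S 4.
Tenant R takes 170 more to reach its cap of 200 — 150 left.
Give Tenant X 50 more to hit its cap of 70 — 100 left.
Tenant B: +100 (room for 150) → 110. Pool exhausted.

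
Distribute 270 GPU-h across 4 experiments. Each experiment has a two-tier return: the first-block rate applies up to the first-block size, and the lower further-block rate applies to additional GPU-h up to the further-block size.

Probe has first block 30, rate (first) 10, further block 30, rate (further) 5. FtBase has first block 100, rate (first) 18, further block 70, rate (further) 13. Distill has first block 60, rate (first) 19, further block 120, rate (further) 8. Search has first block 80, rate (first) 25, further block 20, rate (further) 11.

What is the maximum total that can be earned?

Treat each block as its own option and order by rate: Search/tier1 25 > Distill/tier1 19 > FtBase/tier1 18 > FtBase/tier2 13 > Search/tier2 11 > Probe/tier1 10 > Distill/tier2 8 > Probe/tier2 5.
Search tier1 at 25: fill all 80 → 190 left.
Distill tier1 at 19: fill all 60 → 130 left.
FtBase/tier1 (18): +100 → 30 left.
FtBase tier2 at 13: only 30 left, fill 30.
Total = 25×80 + 19×60 + 18×100 + 13×30 = 5330.

5330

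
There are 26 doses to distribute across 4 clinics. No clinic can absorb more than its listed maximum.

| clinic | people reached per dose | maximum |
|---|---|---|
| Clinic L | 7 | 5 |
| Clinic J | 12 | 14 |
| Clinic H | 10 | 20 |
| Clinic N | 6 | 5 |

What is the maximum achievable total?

Order the clinics by people reached per dose: Clinic J 12 > Clinic H 10 > Clinic L 7 > Clinic N 6.
Give Clinic J 14 to hit its cap of 14 ; 12 left.
Clinic H: +12 (room for 20) → 12. Pool exhausted.
Total = 12×14 + 10×12 = 288.

288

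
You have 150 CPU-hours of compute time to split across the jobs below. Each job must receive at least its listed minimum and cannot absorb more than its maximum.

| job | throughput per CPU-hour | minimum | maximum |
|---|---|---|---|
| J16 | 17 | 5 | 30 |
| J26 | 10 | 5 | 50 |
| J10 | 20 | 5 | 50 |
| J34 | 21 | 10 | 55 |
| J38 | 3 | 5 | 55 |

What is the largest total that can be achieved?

2780

Meeting every minimum uses 5+5+5+10+5 = 30 CPU-hours, leaving 120.
Rank by throughput per CPU-hour: J34 21 > J10 20 > J16 17 > J26 10 > J38 3.
J34 takes 45 more to reach its cap of 55 — 75 left.
J10: +45 to 50 (cap) — 30 left.
Give J16 25 more to hit its cap of 30 — 5 left.
J26: +5 (room for 45) → 10. Pool exhausted.
Total = 17×30 + 10×10 + 20×50 + 21×55 + 3×5 = 2780.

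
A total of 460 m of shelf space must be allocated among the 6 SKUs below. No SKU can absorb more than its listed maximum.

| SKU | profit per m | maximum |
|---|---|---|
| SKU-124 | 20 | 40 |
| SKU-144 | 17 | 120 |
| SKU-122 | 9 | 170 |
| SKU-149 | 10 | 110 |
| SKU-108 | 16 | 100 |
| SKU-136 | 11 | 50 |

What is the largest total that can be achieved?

6450

Rank by profit per m: SKU-124 20 > SKU-144 17 > SKU-108 16 > SKU-136 11 > SKU-149 10 > SKU-122 9.
SKU-124: +40 to 40 (cap) ; 420 left.
SKU-144 takes 120 to reach its cap of 120 ; 300 left.
Give SKU-108 100 to hit its cap of 100 ; 200 left.
SKU-136 takes 50 to reach its cap of 50 ; 150 left.
Give SKU-149 110 to hit its cap of 110 ; 40 left.
SKU-122: +40 (room for 170) → 40. Pool exhausted.
Total = 20×40 + 17×120 + 9×40 + 10×110 + 16×100 + 11×50 = 6450.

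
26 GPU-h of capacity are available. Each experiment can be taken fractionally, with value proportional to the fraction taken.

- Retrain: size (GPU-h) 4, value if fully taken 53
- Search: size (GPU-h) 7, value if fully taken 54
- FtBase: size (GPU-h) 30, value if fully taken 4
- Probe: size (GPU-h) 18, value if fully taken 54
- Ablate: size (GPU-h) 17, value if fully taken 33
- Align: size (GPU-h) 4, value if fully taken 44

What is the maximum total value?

Sort by value density: Retrain 53/4≈13.2, Align 44/4≈11, Search 54/7≈7.71, Probe 54/18≈3, Ablate 33/17≈1.94, FtBase 4/30≈0.133.
Retrain: take in full, 4 GPU-h for value 53 — 22 left.
Align: take in full, 4 GPU-h for value 44 — 18 left.
All 7 GPU-h of Search fit (value 54) — 11 remain.
Fill the last 11 GPU-h with part of Probe: 11/18 of it earns 33.
Total value = 184.

184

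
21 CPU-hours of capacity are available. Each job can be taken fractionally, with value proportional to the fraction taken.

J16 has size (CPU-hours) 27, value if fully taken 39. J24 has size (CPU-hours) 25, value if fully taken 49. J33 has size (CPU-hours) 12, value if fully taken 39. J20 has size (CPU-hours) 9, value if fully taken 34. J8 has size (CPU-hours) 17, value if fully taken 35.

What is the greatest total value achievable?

Best value per unit of size first: J20 34/9≈3.78, J33 39/12≈3.25, J8 35/17≈2.06, J24 49/25≈1.96, J16 39/27≈1.44.
Take all of J20 (9 CPU-hours, value 34) ; 12 CPU-hours left.
Take all of J33 (12 CPU-hours, value 39) ; 0 CPU-hours left.
Total value = 73.

73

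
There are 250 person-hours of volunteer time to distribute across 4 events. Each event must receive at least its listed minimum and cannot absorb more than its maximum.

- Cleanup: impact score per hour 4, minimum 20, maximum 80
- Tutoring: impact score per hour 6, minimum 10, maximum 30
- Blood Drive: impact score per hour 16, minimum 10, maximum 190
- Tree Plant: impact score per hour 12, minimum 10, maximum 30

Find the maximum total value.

3540

Meeting every minimum uses 20+10+10+10 = 50 person-hours, leaving 200.
Order the events by impact score per hour: Blood Drive 16 > Tree Plant 12 > Tutoring 6 > Cleanup 4.
Blood Drive takes 180 more to reach its cap of 190 — 20 left.
Tree Plant: +20 to 30 (cap) — 0 left.
Total = 4×20 + 6×10 + 16×190 + 12×30 = 3540.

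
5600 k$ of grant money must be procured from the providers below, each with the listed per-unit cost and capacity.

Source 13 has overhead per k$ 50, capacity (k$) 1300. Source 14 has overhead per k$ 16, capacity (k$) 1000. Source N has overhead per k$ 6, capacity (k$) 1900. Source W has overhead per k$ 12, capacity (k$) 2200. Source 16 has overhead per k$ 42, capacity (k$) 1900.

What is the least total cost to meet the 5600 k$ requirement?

Use providers in increasing cost order.
Take 1900 from Source N at 6 → need 3700 more.
Take 2200 from Source W at 12 → need 1500 more.
Source 14 at 16: take all 1000 k$ → 500 still needed.
Take 500 from Source 16 at 42 to finish.
Source 13: unused.
Cost = 1900×6 + 2200×12 + 1000×16 + 500×42 = 74800.

74800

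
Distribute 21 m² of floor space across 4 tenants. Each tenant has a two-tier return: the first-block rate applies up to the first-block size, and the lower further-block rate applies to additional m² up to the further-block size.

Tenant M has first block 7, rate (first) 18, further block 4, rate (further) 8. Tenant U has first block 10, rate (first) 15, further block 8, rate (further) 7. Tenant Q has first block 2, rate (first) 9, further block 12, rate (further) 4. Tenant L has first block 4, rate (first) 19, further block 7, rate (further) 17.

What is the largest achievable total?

Rank every tier by rate: Tenant L/T1 19 > Tenant M/T1 18 > Tenant L/T2 17 > Tenant U/T1 15 > Tenant Q/T1 9 > Tenant M/T2 8 > Tenant U/T2 7 > Tenant Q/T2 4.
Fill Tenant L T1 block (4 at 19) ; 17 left.
Tenant M/T1 (18): +7 ; 10 left.
Tenant L T2 at 17: fill all 7 ; 3 left.
Tenant U T1 at 15: only 3 left, fill 3.
Total = 19×4 + 18×7 + 17×7 + 15×3 = 366.

366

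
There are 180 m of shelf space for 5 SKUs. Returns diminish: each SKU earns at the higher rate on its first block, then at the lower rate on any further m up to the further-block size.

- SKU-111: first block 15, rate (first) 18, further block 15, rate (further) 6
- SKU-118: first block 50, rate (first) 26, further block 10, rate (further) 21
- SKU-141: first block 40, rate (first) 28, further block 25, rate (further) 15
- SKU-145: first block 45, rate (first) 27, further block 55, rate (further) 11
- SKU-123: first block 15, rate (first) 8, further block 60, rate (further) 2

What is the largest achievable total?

Treat each block as its own option and order by rate: SKU-141/tier1 28 > SKU-145/tier1 27 > SKU-118/tier1 26 > SKU-118/tier2 21 > SKU-111/tier1 18 > SKU-141/tier2 15 > SKU-145/tier2 11 > SKU-123/tier1 8 > SKU-111/tier2 6 > SKU-123/tier2 2.
SKU-141 tier1 at 28: fill all 40 — 140 left.
SKU-145 tier1 at 27: fill all 45 — 95 left.
SKU-118/tier1 (26): +50 — 45 left.
SKU-118/tier2 (21): +10 — 35 left.
SKU-111/tier1 (18): +15 — 20 left.
SKU-141 tier2 at 15: only 20 left, fill 20.
Total = 28×40 + 27×45 + 26×50 + 21×10 + 18×15 + 15×20 = 4415.

4415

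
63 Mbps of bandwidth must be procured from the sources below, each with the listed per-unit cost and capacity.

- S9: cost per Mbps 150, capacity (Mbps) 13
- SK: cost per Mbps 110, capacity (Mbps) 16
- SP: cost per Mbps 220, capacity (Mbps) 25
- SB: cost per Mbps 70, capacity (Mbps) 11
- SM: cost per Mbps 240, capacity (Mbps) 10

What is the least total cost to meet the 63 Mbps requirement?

Use sources in increasing cost order.
Take 11 from SB at 70 → need 52 more.
SK at 110: take all 16 Mbps → 36 still needed.
S9 at 150: take all 13 Mbps → 23 still needed.
SP at 220: take 23 of its 25 → requirement met.
SM: unused.
Cost = 11×70 + 16×110 + 13×150 + 23×220 = 9540.

9540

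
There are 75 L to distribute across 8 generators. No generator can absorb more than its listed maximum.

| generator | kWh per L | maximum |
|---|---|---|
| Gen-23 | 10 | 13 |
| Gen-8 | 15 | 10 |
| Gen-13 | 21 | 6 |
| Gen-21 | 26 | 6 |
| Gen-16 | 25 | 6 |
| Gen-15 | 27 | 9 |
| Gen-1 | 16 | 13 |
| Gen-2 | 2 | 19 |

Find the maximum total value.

1187

Rank by kWh per L: Gen-15 27 > Gen-21 26 > Gen-16 25 > Gen-13 21 > Gen-1 16 > Gen-8 15 > Gen-23 10 > Gen-2 2.
Gen-15: +9 to 9 (cap) → 66 left.
Gen-21: +6 to 6 (cap) → 60 left.
Gen-16: +6 to 6 (cap) → 54 left.
Gen-13 takes 6 to reach its cap of 6 → 48 left.
Give Gen-1 13 to hit its cap of 13 → 35 left.
Give Gen-8 10 to hit its cap of 10 → 25 left.
Give Gen-23 13 to hit its cap of 13 → 12 left.
Gen-2: +12 (room for 19) → 12. Pool exhausted.
Total = 10×13 + 15×10 + 21×6 + 26×6 + 25×6 + 27×9 + 16×13 + 2×12 = 1187.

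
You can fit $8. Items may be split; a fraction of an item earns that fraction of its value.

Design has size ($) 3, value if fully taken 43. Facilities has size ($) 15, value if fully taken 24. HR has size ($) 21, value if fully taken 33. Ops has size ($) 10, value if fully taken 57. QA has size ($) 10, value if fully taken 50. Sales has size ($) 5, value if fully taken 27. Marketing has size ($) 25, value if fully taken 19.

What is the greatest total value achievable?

71.5

Sort by value density: Design 43/3≈14.3, Ops 57/10≈5.7, Sales 27/5≈5.4, QA 50/10≈5, Facilities 24/15≈1.6, HR 33/21≈1.57, Marketing 19/25≈0.76.
All 3 $ of Design fit (value 43) ; 5 remain.
Fill the last 5 $ with part of Ops: 5/10 of it earns 28.5.
Total value = 71.5.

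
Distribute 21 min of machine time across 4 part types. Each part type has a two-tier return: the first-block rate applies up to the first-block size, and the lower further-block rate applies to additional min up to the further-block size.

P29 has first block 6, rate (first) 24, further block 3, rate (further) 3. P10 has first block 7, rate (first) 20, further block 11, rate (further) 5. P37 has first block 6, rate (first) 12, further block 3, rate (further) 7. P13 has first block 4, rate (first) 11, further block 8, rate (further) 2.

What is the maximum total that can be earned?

Treat each block as its own option and order by rate: P29/first 24 > P10/first 20 > P37/first 12 > P13/first 11 > P37/second 7 > P10/second 5 > P29/second 3 > P13/second 2.
P29/first (24): +6 ; 15 left.
P10/first (20): +7 ; 8 left.
P37 first at 12: fill all 6 ; 2 left.
P13 first at 11: only 2 left, fill 2.
Total = 24×6 + 20×7 + 12×6 + 11×2 = 378.

378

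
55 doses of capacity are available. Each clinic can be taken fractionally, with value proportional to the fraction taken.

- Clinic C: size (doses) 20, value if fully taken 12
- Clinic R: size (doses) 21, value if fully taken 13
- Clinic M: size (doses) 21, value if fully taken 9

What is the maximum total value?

31

Sort by value density: Clinic R 13/21≈0.619, Clinic C 12/20≈0.6, Clinic M 9/21≈0.429.
Take all of Clinic R (21 doses, value 13) ; 34 doses left.
Clinic C: take in full, 20 doses for value 12 ; 14 left.
Fill the last 14 doses with part of Clinic M: 14/21 of it earns 6.
Total value = 31.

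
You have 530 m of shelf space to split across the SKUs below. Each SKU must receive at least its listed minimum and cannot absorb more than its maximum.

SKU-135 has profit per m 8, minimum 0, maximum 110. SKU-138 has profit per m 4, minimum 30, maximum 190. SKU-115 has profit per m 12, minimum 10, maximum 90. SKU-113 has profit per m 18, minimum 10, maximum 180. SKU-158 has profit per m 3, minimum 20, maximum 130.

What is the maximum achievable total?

Meeting every minimum uses 0+30+10+10+20 = 70 m, leaving 460.
Highest profit per m first: SKU-113 18 > SKU-115 12 > SKU-135 8 > SKU-138 4 > SKU-158 3.
SKU-113 takes 170 more to reach its cap of 180 ; 290 left.
SKU-115: +80 to 90 (cap) ; 210 left.
Give SKU-135 110 more to hit its cap of 110 ; 100 left.
SKU-138: +100 (room for 160) → 130. Pool exhausted.
Total = 8×110 + 4×130 + 12×90 + 18×180 + 3×20 = 5780.

5780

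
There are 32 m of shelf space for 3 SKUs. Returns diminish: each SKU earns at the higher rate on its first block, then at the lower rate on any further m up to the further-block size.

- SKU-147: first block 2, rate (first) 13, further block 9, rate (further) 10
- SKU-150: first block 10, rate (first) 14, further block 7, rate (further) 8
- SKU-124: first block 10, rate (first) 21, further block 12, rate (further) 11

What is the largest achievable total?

486

Treat each block as its own option and order by rate: SKU-124/tier1 21 > SKU-150/tier1 14 > SKU-147/tier1 13 > SKU-124/tier2 11 > SKU-147/tier2 10 > SKU-150/tier2 8.
Fill SKU-124 tier1 block (10 at 21) → 22 left.
SKU-150/tier1 (14): +10 → 12 left.
SKU-147/tier1 (13): +2 → 10 left.
10 remain; put them into SKU-124 tier2 at 11.
Total = 21×10 + 14×10 + 13×2 + 11×10 = 486.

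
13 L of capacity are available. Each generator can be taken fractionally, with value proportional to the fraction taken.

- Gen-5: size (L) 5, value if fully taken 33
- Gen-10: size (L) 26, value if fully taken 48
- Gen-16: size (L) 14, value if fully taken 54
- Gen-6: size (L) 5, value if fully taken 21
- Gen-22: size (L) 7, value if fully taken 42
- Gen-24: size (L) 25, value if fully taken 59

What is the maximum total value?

79.2

Sort by value density: Gen-5 33/5≈6.6, Gen-22 42/7≈6, Gen-6 21/5≈4.2, Gen-16 54/14≈3.86, Gen-24 59/25≈2.36, Gen-10 48/26≈1.85.
Gen-5: take in full, 5 L for value 33 ; 8 left.
Gen-22: take in full, 7 L for value 42 ; 1 left.
1 L left: a 1/5 share of Gen-6 gives 21×1/5 = 4.2.
Total value = 79.2.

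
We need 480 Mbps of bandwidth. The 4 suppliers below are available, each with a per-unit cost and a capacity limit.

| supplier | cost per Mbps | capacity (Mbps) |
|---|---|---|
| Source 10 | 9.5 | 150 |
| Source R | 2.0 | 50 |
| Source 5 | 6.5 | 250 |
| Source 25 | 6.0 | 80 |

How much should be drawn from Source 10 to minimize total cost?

100

Fill from the cheapest supplier first.
Source R at 2.0: take all 50 Mbps — 430 still needed.
Source 25 at 6.0: take all 80 Mbps — 350 still needed.
Source 5 (6.5): use full 250 — 100 Mbps to go.
Source 10 (9.5): take the remaining 100 — done.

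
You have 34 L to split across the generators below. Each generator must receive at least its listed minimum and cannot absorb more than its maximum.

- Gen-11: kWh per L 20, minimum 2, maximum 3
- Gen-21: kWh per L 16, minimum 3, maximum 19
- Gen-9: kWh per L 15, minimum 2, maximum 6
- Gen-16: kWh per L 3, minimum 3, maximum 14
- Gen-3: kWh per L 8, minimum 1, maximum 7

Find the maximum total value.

487

Meeting every minimum uses 2+3+2+3+1 = 11 L, leaving 23.
Highest kWh per L first: Gen-11 20 > Gen-21 16 > Gen-9 15 > Gen-3 8 > Gen-16 3.
Gen-11 takes 1 more to reach its cap of 3 — 22 left.
Gen-21: +16 to 19 (cap) — 6 left.
Give Gen-9 4 more to hit its cap of 6 — 2 left.
Only 2 left; Gen-3 takes them to reach 3.
Total = 20×3 + 16×19 + 15×6 + 3×3 + 8×3 = 487.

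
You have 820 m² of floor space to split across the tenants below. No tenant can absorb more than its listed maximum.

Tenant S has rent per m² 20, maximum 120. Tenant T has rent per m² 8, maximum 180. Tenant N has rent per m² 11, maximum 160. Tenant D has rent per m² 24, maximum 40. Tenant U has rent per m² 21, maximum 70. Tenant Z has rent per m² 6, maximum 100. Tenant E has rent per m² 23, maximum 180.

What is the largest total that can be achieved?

12590

Rank by rent per m²: Tenant D 24 > Tenant E 23 > Tenant U 21 > Tenant S 20 > Tenant N 11 > Tenant T 8 > Tenant Z 6.
Tenant D: +40 to 40 (cap) → 780 left.
Tenant E takes 180 to reach its cap of 180 → 600 left.
Tenant U takes 70 to reach its cap of 70 → 530 left.
Tenant S: +120 to 120 (cap) → 410 left.
Tenant N takes 160 to reach its cap of 160 → 250 left.
Tenant T takes 180 to reach its cap of 180 → 70 left.
Only 70 left; Tenant Z takes them to reach 70.
Total = 20×120 + 8×180 + 11×160 + 24×40 + 21×70 + 6×70 + 23×180 = 12590.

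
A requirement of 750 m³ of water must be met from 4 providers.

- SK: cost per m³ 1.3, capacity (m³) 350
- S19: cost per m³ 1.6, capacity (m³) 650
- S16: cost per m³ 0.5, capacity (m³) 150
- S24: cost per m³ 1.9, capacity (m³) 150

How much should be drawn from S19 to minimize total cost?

Cheapest first:
Take 150 from S16 at 0.5 — need 600 more.
SK (1.3): use full 350 — 250 m³ to go.
Take 250 from S19 at 1.6 to finish.
S24: unused.

250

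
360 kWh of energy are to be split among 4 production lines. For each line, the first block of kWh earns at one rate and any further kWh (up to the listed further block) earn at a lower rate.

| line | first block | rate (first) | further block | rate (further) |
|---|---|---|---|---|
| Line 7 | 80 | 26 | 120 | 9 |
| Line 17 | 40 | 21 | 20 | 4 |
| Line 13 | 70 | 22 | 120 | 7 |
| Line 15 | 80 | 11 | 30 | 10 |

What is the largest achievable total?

Rank every tier by rate: Line 7/first 26 > Line 13/first 22 > Line 17/first 21 > Line 15/first 11 > Line 15/second 10 > Line 7/second 9 > Line 13/second 7 > Line 17/second 4.
Fill Line 7 first block (80 at 26) — 280 left.
Line 13 first at 22: fill all 70 — 210 left.
Fill Line 17 first block (40 at 21) — 170 left.
Line 15 first at 11: fill all 80 — 90 left.
Line 15/second (10): +30 — 60 left.
Line 7/second: +60 of 120 at 9; pool empty.
Total = 26×80 + 22×70 + 21×40 + 11×80 + 10×30 + 9×60 = 6180.

6180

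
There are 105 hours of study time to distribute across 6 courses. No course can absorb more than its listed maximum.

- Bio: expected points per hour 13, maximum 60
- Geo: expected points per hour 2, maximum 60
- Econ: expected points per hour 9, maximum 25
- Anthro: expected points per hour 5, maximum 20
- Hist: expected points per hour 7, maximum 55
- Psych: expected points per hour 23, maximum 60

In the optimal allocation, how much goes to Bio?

45

Rank by expected points per hour: Psych 23 > Bio 13 > Econ 9 > Hist 7 > Anthro 5 > Geo 2.
Psych takes 60 to reach its cap of 60 — 45 left.
Bio: +45 (room for 60) → 45. Pool exhausted.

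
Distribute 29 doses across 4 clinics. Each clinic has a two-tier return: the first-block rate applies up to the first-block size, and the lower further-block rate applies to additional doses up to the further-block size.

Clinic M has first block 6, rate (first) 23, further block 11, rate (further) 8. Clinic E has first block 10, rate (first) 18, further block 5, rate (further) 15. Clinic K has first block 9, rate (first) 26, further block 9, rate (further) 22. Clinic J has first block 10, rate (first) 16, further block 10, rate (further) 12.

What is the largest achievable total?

Rank every tier by rate: Clinic K/first 26 > Clinic M/first 23 > Clinic K/second 22 > Clinic E/first 18 > Clinic J/first 16 > Clinic E/second 15 > Clinic J/second 12 > Clinic M/second 8.
Clinic K/first (26): +9 → 20 left.
Clinic M/first (23): +6 → 14 left.
Clinic K/second (22): +9 → 5 left.
5 remain; put them into Clinic E first at 18.
Total = 26×9 + 23×6 + 22×9 + 18×5 = 660.

660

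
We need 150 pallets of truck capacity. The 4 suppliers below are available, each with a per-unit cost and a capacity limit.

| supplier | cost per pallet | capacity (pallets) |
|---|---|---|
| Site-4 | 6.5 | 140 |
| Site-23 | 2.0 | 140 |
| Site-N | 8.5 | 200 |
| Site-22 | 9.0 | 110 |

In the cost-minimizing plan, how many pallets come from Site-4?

10

Use suppliers in increasing cost order.
Take 140 from Site-23 at 2.0 ; need 10 more.
Site-4 (6.5): take the remaining 10 ; done.
Site-N, Site-22: unused.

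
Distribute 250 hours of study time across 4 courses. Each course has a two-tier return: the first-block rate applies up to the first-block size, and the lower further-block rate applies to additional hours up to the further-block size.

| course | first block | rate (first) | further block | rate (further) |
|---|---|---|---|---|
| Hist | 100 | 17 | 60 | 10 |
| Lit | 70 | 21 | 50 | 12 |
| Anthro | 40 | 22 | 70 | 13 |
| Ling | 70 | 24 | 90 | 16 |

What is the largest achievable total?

5220

Treat each block as its own option and order by rate: Ling/tier1 24 > Anthro/tier1 22 > Lit/tier1 21 > Hist/tier1 17 > Ling/tier2 16 > Anthro/tier2 13 > Lit/tier2 12 > Hist/tier2 10.
Ling tier1 at 24: fill all 70 ; 180 left.
Fill Anthro tier1 block (40 at 22) ; 140 left.
Fill Lit tier1 block (70 at 21) ; 70 left.
Hist tier1 at 17: only 70 left, fill 70.
Total = 24×70 + 22×40 + 21×70 + 17×70 = 5220.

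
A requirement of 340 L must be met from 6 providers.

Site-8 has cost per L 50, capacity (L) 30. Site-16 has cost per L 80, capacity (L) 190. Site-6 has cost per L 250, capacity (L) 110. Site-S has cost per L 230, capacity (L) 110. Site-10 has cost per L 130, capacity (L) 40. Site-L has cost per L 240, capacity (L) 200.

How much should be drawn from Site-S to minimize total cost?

80

Fill from the cheapest provider first.
Take 30 from Site-8 at 50 — need 310 more.
Site-16 at 80: take all 190 L — 120 still needed.
Take 40 from Site-10 at 130 — need 80 more.
Site-S (230): take the remaining 80 — done.
Site-L, Site-6: unused.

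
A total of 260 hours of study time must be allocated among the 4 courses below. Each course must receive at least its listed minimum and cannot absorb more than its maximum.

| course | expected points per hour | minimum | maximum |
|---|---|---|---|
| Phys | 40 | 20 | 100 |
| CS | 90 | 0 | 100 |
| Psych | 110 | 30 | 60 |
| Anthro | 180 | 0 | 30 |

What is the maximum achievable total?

23800

Meeting every minimum uses 20+0+30+0 = 50 hours, leaving 210.
Rank by expected points per hour: Anthro 180 > Psych 110 > CS 90 > Phys 40.
Anthro takes 30 more to reach its cap of 30 ; 180 left.
Psych takes 30 more to reach its cap of 60 ; 150 left.
CS takes 100 more to reach its cap of 100 ; 50 left.
Phys has room for 80 more but only 50 remain, so it gets 70.
Total = 40×70 + 90×100 + 110×60 + 180×30 = 23800.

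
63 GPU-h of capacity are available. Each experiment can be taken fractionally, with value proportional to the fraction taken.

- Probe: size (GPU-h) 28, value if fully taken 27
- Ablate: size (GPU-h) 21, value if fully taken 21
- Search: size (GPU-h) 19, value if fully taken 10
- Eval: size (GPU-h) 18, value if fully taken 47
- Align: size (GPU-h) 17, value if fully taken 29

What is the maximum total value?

103.75

Sort by value density: Eval 47/18≈2.61, Align 29/17≈1.71, Ablate 21/21≈1, Probe 27/28≈0.964, Search 10/19≈0.526.
Take all of Eval (18 GPU-h, value 47) ; 45 GPU-h left.
All 17 GPU-h of Align fit (value 29) ; 28 remain.
Take all of Ablate (21 GPU-h, value 21) ; 7 GPU-h left.
Only 7 GPU-h remain; take 7/28 of Probe for value 27×7/28 = 6.75.
Total value = 103.75.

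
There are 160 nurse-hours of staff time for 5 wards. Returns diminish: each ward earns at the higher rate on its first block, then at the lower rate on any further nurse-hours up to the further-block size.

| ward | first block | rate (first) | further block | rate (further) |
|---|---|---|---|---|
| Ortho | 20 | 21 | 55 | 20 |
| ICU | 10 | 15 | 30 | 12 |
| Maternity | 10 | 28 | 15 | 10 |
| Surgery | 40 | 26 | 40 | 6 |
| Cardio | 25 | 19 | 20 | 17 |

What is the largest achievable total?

Rank every tier by rate: Maternity/tier1 28 > Surgery/tier1 26 > Ortho/tier1 21 > Ortho/tier2 20 > Cardio/tier1 19 > Cardio/tier2 17 > ICU/tier1 15 > ICU/tier2 12 > Maternity/tier2 10 > Surgery/tier2 6.
Maternity tier1 at 28: fill all 10 — 150 left.
Surgery tier1 at 26: fill all 40 — 110 left.
Ortho tier1 at 21: fill all 20 — 90 left.
Ortho tier2 at 20: fill all 55 — 35 left.
Cardio/tier1 (19): +25 — 10 left.
Cardio tier2 at 17: only 10 left, fill 10.
Total = 28×10 + 26×40 + 21×20 + 20×55 + 19×25 + 17×10 = 3485.

3485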